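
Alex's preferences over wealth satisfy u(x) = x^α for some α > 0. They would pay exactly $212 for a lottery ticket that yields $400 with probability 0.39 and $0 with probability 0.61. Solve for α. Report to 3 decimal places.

α ≈ 1.483

EU(lottery) = 0.39·400^α + 0.61·0 = 0.39·400^α.
Indifference: 212^α = 0.39·400^α, so (212/400)^α = 0.39.
Taking logs: α·ln(212/400) = ln(0.39), so α = -0.941609 / -0.634878 ≈ 1.483.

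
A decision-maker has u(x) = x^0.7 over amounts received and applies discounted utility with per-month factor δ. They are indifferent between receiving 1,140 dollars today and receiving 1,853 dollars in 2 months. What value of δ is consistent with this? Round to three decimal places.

Equating discounted utilities: u(1140) = δ^2·u(1853) ⇒ δ^2 = u(1140)/u(1853).
With u(x) = x^0.7: δ^2 = 1140^0.7/1853^0.7 = (1140/1853)^0.7 = 0.71174.
Hence δ = (0.71174)^(1/2) = 0.84365.

δ ≈ 0.844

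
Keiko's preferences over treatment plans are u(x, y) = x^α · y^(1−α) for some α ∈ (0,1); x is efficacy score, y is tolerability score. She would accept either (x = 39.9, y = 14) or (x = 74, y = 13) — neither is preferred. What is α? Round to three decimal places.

α ≈ 0.107

Set the two utilities equal: 39.9^α·14^(1−α) = 74^α·13^(1−α).
Taking logs: α·ln 39.9 + (1−α)·ln 14 = α·ln 74 + (1−α)·ln 13, i.e. α·-0.617689 = (1−α)·-0.074108.
So α/(1−α) = (-0.074108)/(-0.617689) = 0.119976, and α = 0.119976/1.119976 ≈ 0.107.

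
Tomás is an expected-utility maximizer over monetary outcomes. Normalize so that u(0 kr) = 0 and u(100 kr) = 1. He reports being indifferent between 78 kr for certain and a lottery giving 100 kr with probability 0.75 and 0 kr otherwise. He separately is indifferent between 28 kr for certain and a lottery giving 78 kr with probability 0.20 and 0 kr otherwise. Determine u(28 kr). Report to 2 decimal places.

0.15

The first gamble pins u(78 kr): it must equal 0.75·1 + 0.25·0 = 0.75.
Then u(28 kr) = 0.20·u(78 kr) + 0.80·u(0 kr) = 0.20·0.75 + 0.80·0.00 = 0.1500.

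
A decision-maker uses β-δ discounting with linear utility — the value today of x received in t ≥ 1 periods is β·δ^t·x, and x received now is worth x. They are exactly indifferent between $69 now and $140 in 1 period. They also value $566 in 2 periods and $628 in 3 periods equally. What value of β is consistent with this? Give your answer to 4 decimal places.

From the later pair, β·δ^2·566 = β·δ^3·628; dividing through, δ = 566/628 = 0.90127.
Now use the now-vs-future pair: 69 = β·δ·140 gives β = 69/(0.90127·140) ≈ 0.5468.

β ≈ 0.5468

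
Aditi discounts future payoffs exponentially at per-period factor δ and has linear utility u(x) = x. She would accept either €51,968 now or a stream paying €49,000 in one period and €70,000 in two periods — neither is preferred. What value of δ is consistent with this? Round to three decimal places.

Equating present values: 51968 = 49000δ + 70000δ².
So 70000δ² + 49000δ − 51968 = 0.
The positive root is δ = [−49000 + √(49000² + 4·70000·51968)] / (2·70000) = (−49000 + 130200.000)/140000 ≈ 0.580.

δ ≈ 0.580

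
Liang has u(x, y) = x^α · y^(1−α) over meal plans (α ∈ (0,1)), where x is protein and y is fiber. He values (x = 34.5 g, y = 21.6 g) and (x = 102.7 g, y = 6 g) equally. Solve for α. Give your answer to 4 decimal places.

Set the two utilities equal: 34.5^α·21.6^(1−α) = 102.7^α·6^(1−α).
Taking logs: α·ln 34.5 + (1−α)·ln 21.6 = α·ln 102.7 + (1−α)·ln 6, i.e. α·-1.0908528 = (1−α)·-1.2809338.
So α/(1−α) = (-1.2809338)/(-1.0908528) = 1.1742499, and α = 1.1742499/2.1742499 ≈ 0.5401.

α ≈ 0.5401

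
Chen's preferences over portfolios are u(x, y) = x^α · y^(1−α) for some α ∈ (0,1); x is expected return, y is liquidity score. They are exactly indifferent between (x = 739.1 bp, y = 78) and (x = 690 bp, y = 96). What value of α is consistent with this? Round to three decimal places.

Indifference: 739.1^α · 78^(1−α) = 690^α · 96^(1−α).
Taking logs: α·ln 739.1 + (1−α)·ln 78 = α·ln 690 + (1−α)·ln 96, i.e. α·0.068742 = (1−α)·0.207639.
Thus α·(0.276381) = 0.207639, so α = 0.207639/0.276381 ≈ 0.751.

α ≈ 0.751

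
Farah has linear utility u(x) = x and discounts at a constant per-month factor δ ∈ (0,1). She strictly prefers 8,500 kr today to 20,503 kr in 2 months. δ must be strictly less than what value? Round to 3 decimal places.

Comparing present values: 8500 > δ^2·20503.
Dividing by 20503: δ^2 < 0.41457. Both sides are positive, so the square root keeps the direction.
δ < (8500/20503)^(1/2) ≈ 0.644.

δ < 0.644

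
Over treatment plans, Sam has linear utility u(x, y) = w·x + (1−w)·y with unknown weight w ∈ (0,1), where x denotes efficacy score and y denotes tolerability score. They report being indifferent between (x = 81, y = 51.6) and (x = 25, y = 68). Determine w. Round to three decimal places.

Indifference: w·81 + (1−w)·51.6 = w·25 + (1−w)·68.
Rearranging, 56·w − 16.4·(1−w) = 0.
The marginal rate of substitution is 16.4/56, so w = 16.4/(56+16.4) = 0.227.

w = 0.227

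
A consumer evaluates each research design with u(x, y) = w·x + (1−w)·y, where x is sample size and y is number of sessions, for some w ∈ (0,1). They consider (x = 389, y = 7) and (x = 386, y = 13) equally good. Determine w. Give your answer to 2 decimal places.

u(389,7) = u(386,13) means w·389 + (1−w)·7 = w·386 + (1−w)·13.
Rearranging, 3·w − 6·(1−w) = 0.
The marginal rate of substitution is 6/3, so w = 6/(3+6) = 0.67.

w = 0.67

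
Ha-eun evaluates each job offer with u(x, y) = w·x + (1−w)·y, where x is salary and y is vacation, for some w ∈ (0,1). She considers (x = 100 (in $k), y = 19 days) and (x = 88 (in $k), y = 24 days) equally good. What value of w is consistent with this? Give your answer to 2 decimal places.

w = 0.29

Equating utilities: w·100 + (1−w)·19 = w·88 + (1−w)·24.
Rearranging, 12·w − 5·(1−w) = 0.
The marginal rate of substitution is 5/12, so w = 5/(12+5) = 0.29.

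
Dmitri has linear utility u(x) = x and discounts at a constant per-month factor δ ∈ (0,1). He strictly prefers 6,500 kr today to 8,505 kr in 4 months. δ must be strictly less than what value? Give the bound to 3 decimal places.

δ < 0.935

The preference means 6500 > δ^4·8505.
Hence δ^4 < 6500/8505 = 0.76426, and x ↦ x^(1/4) is increasing on (0,∞).
δ < (6500/8505)^(1/4) ≈ 0.935.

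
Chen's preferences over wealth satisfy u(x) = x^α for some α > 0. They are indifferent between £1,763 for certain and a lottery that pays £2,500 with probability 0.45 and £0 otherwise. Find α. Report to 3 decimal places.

α ≈ 2.286

Since u(0) = 0, the lottery's EU is 0.45·2500^α.
Setting u(1763) equal to that: 1763^α = 0.45·2500^α ⇒ (1763/2500)^α = 0.45.
Taking logs: α·ln(1763/2500) = ln(0.45), so α = -0.798508 / -0.349274 ≈ 2.286.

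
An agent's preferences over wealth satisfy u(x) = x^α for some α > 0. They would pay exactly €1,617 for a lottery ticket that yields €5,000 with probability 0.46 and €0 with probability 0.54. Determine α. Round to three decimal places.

Since u(0) = 0, the lottery's EU is 0.46·5000^α.
Indifference: 1617^α = 0.46·5000^α, so (1617/5000)^α = 0.46.
Take logs: α = ln 0.46 / ln(1617/5000) ≈ 0.68788.

α ≈ 0.688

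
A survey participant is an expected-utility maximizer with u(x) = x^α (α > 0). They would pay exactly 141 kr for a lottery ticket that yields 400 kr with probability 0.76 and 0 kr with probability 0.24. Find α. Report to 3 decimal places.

α ≈ 0.263

EU(lottery) = 0.76·400^α + 0.24·0 = 0.76·400^α.
Equating: 141^α = 0.76·400^α, i.e. 0.3525^α = 0.76.
α = ln(0.76) / ln(141/400) = -0.274437/-1.042705 ≈ 0.263.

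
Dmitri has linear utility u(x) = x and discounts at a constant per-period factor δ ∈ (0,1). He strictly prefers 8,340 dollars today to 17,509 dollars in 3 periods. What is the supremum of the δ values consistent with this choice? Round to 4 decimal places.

Comparing present values: 8340 > δ^3·17509.
Hence δ^3 < 8340/17509 = 0.47633, and x ↦ x^(1/3) is increasing on (0,∞).
δ < 0.47633^(1/3) = 0.7810.

δ < 0.7810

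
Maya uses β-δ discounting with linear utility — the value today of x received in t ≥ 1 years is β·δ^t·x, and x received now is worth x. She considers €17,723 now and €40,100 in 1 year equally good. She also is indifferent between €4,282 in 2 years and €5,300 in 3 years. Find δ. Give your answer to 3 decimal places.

δ ≈ 0.808

The second indifference involves only future payoffs, so β cancels: β·δ^2·4282 = β·δ^3·5300, giving δ = 4282/5300 = 0.80792.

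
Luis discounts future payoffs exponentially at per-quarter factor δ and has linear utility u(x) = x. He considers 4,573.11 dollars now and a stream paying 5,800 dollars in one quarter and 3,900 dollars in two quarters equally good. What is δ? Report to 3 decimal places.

δ ≈ 0.570

Equating present values: 4573.11 = 5800δ + 3900δ².
Rearranged: 3900δ² + 5800δ − 4573.11 = 0.
δ = (−5800 + √(5800² + 4·3900·4573.11)) / (2·3900) = (−5800 + √104980516.00) / 7800 ≈ 0.570.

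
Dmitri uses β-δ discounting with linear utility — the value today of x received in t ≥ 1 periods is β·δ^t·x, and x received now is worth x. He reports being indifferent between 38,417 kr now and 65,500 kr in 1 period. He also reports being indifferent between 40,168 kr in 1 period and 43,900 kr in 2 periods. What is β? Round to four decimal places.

β ≈ 0.6410

From the later pair, β·δ^1·40168 = β·δ^2·43900; dividing through, δ = 40168/43900 = 0.91499.
Now use the now-vs-future pair: 38417 = β·δ·65500 gives β = 38417/(0.91499·65500) ≈ 0.6410.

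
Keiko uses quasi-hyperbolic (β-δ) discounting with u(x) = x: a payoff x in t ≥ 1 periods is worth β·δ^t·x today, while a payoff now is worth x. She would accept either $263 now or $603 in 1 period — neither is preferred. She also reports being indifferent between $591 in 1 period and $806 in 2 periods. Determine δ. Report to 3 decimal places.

Both payoffs in the second observation are in the future, so β drops out: δ^1·591 = δ^2·806 ⇒ δ = 591/806 = 0.73325.

δ ≈ 0.733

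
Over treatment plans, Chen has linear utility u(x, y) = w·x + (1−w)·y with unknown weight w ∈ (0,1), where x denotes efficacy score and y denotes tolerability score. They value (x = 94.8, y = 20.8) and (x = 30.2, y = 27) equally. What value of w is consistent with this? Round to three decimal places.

w = 0.088

u(94.8,20.8) = u(30.2,27) means w·94.8 + (1−w)·20.8 = w·30.2 + (1−w)·27.
w·(94.8−30.2) = (1−w)·(27−20.8), i.e. w·64.6 = (1−w)·6.2.
So w/(1−w) = 6.2/64.6 = 0.0960, giving w = 6.2/(64.6+6.2) = 0.088.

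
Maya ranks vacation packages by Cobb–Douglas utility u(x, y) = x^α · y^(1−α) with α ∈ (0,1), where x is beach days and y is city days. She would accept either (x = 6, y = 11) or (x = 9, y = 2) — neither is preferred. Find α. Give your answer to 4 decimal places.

The Cobb–Douglas utilities coincide, so 6^α·11^(1−α) = 9^α·2^(1−α).
Taking logs: α·ln 6 + (1−α)·ln 11 = α·ln 9 + (1−α)·ln 2, i.e. α·-0.4054651 = (1−α)·-1.7047481.
Thus α·(-2.1102132) = -1.7047481, so α = -1.7047481/-2.1102132 ≈ 0.8079.

α ≈ 0.8079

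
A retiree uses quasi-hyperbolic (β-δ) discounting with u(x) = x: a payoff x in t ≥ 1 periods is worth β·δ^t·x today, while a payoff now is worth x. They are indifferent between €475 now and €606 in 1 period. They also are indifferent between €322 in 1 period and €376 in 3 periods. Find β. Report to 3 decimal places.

β ≈ 0.847

The second indifference involves only future payoffs, so β cancels: β·δ^1·322 = β·δ^3·376, giving δ^2 = 322/376 = 0.85638, so δ = 0.92541.
The first indifference: 475 = β·δ·606, so β = 475/(δ·606) = 475/(0.92541·606) ≈ 0.847.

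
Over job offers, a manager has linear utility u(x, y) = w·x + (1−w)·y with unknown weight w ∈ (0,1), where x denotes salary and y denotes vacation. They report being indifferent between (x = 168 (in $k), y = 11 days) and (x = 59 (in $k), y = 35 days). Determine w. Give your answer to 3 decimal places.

Indifference: w·168 + (1−w)·11 = w·59 + (1−w)·35.
w·(168−59) = (1−w)·(35−11), i.e. w·109 = (1−w)·24.
Hence w = 24/(109+24) = 24/133 = 0.180.

w = 0.180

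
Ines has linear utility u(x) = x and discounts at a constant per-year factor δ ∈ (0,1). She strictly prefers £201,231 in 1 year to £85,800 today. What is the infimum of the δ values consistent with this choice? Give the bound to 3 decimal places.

δ > 0.426

Comparing present values: 85800 < δ·201231.
So δ > 85800/201231 = 0.42638.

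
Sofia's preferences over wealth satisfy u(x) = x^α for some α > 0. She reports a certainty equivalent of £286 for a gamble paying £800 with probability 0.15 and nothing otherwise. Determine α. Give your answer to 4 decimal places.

Since u(0) = 0, the lottery's EU is 0.15·800^α.
Setting u(286) equal to that: 286^α = 0.15·800^α ⇒ (286/800)^α = 0.15.
α = ln(0.15) / ln(286/800) = -1.8971200/-1.0286199 ≈ 1.8443.

α ≈ 1.8443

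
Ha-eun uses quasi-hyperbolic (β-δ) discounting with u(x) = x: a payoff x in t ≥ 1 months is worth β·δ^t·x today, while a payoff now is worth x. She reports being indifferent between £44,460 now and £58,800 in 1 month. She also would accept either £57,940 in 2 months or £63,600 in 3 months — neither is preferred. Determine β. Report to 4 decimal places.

Both payoffs in the second observation are in the future, so β drops out: δ^2·57940 = δ^3·63600 ⇒ δ = 57940/63600 = 0.91101.
The first indifference: 44460 = β·δ·58800, so β = 44460/(δ·58800) = 44460/(0.91101·58800) ≈ 0.8300.

β ≈ 0.8300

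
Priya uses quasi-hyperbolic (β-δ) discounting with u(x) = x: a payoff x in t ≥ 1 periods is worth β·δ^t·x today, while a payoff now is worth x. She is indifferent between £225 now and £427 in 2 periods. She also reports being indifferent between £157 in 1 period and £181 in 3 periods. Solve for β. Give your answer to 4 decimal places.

β ≈ 0.6075

From the later pair, β·δ^1·157 = β·δ^3·181; dividing through, δ^2 = 157/181 = 0.86740, so δ = 0.93134.
Substituting δ into 225 = β·δ^2·427: β = 225/(370.381) ≈ 0.6075.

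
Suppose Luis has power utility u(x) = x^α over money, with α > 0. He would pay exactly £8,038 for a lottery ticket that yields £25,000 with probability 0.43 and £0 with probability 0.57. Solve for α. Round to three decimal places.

Since u(0) = 0, the lottery's EU is 0.43·25000^α.
Equating: 8038^α = 0.43·25000^α, i.e. 0.3215^α = 0.43.
Taking logs: α·ln(8038/25000) = ln(0.43), so α = -0.843970 / -1.134696 ≈ 0.744.

α ≈ 0.744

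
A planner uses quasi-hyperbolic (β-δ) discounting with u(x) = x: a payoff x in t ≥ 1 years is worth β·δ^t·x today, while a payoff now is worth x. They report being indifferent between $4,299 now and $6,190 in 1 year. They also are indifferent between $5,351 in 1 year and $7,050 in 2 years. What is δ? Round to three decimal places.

From the later pair, β·δ^1·5351 = β·δ^2·7050; dividing through, δ = 5351/7050 = 0.75901.

δ ≈ 0.759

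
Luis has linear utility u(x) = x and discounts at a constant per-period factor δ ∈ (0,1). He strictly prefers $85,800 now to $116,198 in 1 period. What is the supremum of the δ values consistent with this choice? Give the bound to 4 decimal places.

Under u(x) = x this choice says 85800 > δ·116198.
So δ < 85800/116198 = 0.73839.

δ < 0.7384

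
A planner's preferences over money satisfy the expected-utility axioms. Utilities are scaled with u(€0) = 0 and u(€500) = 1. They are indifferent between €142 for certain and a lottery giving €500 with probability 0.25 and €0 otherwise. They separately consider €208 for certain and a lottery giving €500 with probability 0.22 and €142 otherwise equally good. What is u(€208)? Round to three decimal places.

0.415

The first gamble pins u(€142): it must equal 0.25·1 + 0.75·0 = 0.25.
Then u(€208) = 0.22·u(€500) + 0.78·u(€142) = 0.22·1.00 + 0.78·0.25 = 0.4150.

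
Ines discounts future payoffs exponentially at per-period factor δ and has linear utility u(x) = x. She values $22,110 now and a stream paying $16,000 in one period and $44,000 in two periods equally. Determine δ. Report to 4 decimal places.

δ ≈ 0.5500

The stream is worth 16000δ + 44000δ² today, so 16000δ + 44000δ² = 22110.
So 44000δ² + 16000δ − 22110 = 0.
By the quadratic formula (taking the positive root), δ = (−16000 + √4147360000.00) / 88000 ≈ 0.5500.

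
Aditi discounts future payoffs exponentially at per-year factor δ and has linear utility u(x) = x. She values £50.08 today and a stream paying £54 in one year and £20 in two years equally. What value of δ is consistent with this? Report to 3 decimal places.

Present value of the stream is 54·δ + 20·δ². Indifference gives 54δ + 20δ² = 50.08.
So 20δ² + 54δ − 50.08 = 0.
By the quadratic formula (taking the positive root), δ = (−54 + √6922.40) / 40 ≈ 0.730.

δ ≈ 0.730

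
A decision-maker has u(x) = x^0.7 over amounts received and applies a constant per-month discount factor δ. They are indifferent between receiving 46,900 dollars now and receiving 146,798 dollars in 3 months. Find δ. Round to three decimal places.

δ ≈ 0.766

Equating discounted utilities: u(46900) = δ^3·u(146798) ⇒ δ^3 = u(46900)/u(146798).
Since u(x) = x^0.7, δ^3 = (46900/146798)^0.7 = 0.31949^0.7 = 0.44990.
Taking the cube root: δ = 0.44990^(1/3) ≈ 0.766.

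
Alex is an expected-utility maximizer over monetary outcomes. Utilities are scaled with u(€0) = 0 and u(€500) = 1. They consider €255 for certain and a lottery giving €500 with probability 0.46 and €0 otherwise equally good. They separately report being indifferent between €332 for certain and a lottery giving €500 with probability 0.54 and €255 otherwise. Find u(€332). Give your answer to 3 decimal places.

First, u(€255) = 0.46·u(€500) + 0.54·u(€0) = 0.46.
Chaining: u(€332) = 0.54·1.00 + 0.46·0.46 = 0.7516.

0.752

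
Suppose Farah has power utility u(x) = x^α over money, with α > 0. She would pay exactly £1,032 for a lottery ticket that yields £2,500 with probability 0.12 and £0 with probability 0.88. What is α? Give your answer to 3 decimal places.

α ≈ 2.396

Since u(0) = 0, the lottery's EU is 0.12·2500^α.
Setting u(1032) equal to that: 1032^α = 0.12·2500^α ⇒ (1032/2500)^α = 0.12.
α = ln(0.12) / ln(1032/2500) = -2.120264/-0.884792 ≈ 2.396.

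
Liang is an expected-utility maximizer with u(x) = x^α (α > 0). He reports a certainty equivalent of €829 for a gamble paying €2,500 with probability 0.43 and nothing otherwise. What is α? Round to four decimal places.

α ≈ 0.7646

The lottery's expected utility is 0.43·u(2500) + 0.57·u(0) = 0.43·2500^α (since u(0) = 0 for α > 0).
Indifference: 829^α = 0.43·2500^α, so (829/2500)^α = 0.43.
Taking logs: α·ln(829/2500) = ln(0.43), so α = -0.8439701 / -1.1038259 ≈ 0.7646.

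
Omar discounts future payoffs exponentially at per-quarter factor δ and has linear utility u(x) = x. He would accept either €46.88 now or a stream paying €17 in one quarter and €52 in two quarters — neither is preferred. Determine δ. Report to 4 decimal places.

Present value of the stream is 17·δ + 52·δ². Indifference gives 17δ + 52δ² = 46.88.
So 52δ² + 17δ − 46.88 = 0.
By the quadratic formula (taking the positive root), δ = (−17 + √10040.04) / 104 ≈ 0.8000.

δ ≈ 0.8000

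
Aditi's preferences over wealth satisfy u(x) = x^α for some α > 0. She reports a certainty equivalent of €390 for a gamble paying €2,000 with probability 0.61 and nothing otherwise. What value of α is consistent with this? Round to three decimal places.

α ≈ 0.302

The lottery's expected utility is 0.61·u(2000) + 0.39·u(0) = 0.61·2000^α (since u(0) = 0 for α > 0).
Indifference: 390^α = 0.61·2000^α, so (390/2000)^α = 0.61.
Take logs: α = ln 0.61 / ln(390/2000) ≈ 0.30237.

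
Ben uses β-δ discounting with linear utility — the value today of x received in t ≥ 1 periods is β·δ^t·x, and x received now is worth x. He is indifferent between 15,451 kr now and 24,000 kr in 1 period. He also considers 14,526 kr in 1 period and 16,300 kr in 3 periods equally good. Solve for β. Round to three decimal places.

β ≈ 0.682

The second indifference involves only future payoffs, so β cancels: β·δ^1·14526 = β·δ^3·16300, giving δ^2 = 14526/16300 = 0.89117, so δ = 0.94402.
Substituting δ into 15451 = β·δ·24000: β = 15451/(22656.377) ≈ 0.682.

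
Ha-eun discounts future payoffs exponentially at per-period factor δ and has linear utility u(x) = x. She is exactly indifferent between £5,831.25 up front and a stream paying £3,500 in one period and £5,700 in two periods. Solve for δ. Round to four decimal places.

Equating present values: 5831.25 = 3500δ + 5700δ².
That is, 5700δ² + 3500δ − 5831.25 = 0, a quadratic in δ.
δ = (−3500 + √(3500² + 4·5700·5831.25)) / (2·5700) = (−3500 + √145202500.00) / 11400 ≈ 0.7500.

δ ≈ 0.7500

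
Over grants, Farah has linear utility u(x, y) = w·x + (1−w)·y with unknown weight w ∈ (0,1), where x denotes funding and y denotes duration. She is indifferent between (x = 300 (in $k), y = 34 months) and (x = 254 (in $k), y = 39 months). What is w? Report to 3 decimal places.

u(300,34) = u(254,39) means w·300 + (1−w)·34 = w·254 + (1−w)·39.
Collecting terms: w·46 = (1−w)·5.
The marginal rate of substitution is 5/46, so w = 5/(46+5) = 0.098.

w = 0.098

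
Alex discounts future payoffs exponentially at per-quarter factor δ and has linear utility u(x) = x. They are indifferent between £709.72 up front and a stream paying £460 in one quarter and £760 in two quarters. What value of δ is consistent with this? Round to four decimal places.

δ ≈ 0.7100

Present value of the stream is 460·δ + 760·δ². Indifference gives 460δ + 760δ² = 709.72.
So 760δ² + 460δ − 709.72 = 0.
The positive root is δ = [−460 + √(460² + 4·760·709.72)] / (2·760) = (−460 + 1539.204)/1520 ≈ 0.7100.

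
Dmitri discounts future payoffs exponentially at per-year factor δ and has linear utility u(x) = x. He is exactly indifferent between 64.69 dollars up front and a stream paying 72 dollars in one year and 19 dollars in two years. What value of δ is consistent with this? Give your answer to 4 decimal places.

δ ≈ 0.7500

Equating present values: 64.69 = 72δ + 19δ².
Rearranged: 19δ² + 72δ − 64.69 = 0.
δ = (−72 + √(72² + 4·19·64.69)) / (2·19) = (−72 + √10100.44) / 38 ≈ 0.7500.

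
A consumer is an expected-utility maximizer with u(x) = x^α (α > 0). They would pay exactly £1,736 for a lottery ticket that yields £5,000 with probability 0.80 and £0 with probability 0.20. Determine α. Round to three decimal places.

EU(lottery) = 0.80·5000^α + 0.20·0 = 0.80·5000^α.
Equating: 1736^α = 0.80·5000^α, i.e. 0.3472^α = 0.80.
Taking logs: α·ln(1736/5000) = ln(0.80), so α = -0.223144 / -1.057854 ≈ 0.211.

α ≈ 0.211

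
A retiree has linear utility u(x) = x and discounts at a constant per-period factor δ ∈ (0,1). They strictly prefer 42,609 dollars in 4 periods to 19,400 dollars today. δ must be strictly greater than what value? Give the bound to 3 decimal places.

δ > 0.821

Comparing present values: 19400 < δ^4·42609.
So δ^4 > 19400/42609 = 0.45530; taking the 4th root of both positive sides preserves the inequality.
δ > (19400/42609)^(1/4) ≈ 0.821.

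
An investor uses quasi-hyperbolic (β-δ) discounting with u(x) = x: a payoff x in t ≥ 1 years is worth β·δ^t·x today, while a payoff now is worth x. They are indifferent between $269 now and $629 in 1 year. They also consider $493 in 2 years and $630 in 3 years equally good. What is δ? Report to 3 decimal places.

Both payoffs in the second observation are in the future, so β drops out: δ^2·493 = δ^3·630 ⇒ δ = 493/630 = 0.78254.

δ ≈ 0.783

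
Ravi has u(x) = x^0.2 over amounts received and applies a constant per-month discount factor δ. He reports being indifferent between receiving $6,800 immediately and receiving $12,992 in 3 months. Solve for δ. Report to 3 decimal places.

δ ≈ 0.958

Equating discounted utilities: u(6800) = δ^3·u(12992) ⇒ δ^3 = u(6800)/u(12992).
Since u(x) = x^0.2, δ^3 = (6800/12992)^0.2 = 0.52340^0.2 = 0.87855.
So δ = 0.87855^(1/3) ≈ 0.958.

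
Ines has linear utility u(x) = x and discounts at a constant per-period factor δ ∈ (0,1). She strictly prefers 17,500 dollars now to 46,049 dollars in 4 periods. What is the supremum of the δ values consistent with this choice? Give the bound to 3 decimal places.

δ < 0.785

Comparing present values: 17500 > δ^4·46049.
Dividing by 46049: δ^4 < 0.38003. Both sides are positive, so the 4th root keeps the direction.
δ < 0.38003^(1/4) = 0.785.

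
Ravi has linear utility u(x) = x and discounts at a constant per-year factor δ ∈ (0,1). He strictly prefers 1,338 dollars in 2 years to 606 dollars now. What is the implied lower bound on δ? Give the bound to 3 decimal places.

δ > 0.673

Comparing present values: 606 < δ^2·1338.
Dividing by 1338: δ^2 > 0.45291. Both sides are positive, so the square root keeps the direction.
δ > (606/1338)^(1/2) ≈ 0.673.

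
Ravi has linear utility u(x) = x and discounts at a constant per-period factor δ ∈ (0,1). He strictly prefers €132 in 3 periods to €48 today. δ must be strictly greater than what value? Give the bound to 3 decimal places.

δ > 0.714

Comparing present values: 48 < δ^3·132.
So δ^3 > 48/132 = 0.36364; taking the cube root of both positive sides preserves the inequality.
δ > (48/132)^(1/3) ≈ 0.714.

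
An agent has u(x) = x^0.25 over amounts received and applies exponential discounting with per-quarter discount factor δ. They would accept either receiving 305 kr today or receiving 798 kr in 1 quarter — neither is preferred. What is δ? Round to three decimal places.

δ ≈ 0.786

Indifference means u(305) = δ · u(798), so δ = u(305)/u(798).
With u(x) = x^0.25: δ = 305^0.25/798^0.25 = (305/798)^0.25 = 0.78627.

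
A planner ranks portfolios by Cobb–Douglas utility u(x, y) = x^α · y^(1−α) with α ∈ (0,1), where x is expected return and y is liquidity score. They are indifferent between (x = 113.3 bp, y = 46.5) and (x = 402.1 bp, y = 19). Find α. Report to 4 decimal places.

α ≈ 0.4140

Set the two utilities equal: 113.3^α·46.5^(1−α) = 402.1^α·19^(1−α).
Taking logs: α·ln 113.3 + (1−α)·ln 46.5 = α·ln 402.1 + (1−α)·ln 19, i.e. α·-1.2666616 = (1−α)·-0.8950133.
With A = -1.2666616 and B = -0.8950133: α·A = (1−α)·B, so α = B/(A+B) = -0.8950133/-2.1616749 ≈ 0.4140.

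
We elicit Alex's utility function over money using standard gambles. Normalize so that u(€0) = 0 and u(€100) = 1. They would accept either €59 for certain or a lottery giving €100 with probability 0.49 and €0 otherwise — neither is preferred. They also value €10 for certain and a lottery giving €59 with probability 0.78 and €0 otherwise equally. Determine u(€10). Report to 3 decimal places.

First, u(€59) = 0.49·u(€100) + 0.51·u(€0) = 0.49.
The second indifference gives u(€10) = 0.78·u(€59) + 0.22·u(€0) = 0.78·0.49 + 0.22·0.00 = 0.3822.

0.382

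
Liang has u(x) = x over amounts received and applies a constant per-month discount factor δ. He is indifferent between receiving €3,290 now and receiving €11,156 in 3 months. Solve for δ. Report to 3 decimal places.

Indifference means u(3290) = δ^3 · u(11156), so δ^3 = u(3290)/u(11156).
With u(x) = x: δ^3 = 3290/11156 = 0.29491.
Hence δ = (0.29491)^(1/3) = 0.66562.

δ ≈ 0.666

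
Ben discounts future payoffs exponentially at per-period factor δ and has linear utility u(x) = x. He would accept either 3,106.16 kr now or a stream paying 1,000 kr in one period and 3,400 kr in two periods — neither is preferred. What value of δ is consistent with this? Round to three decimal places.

The stream is worth 1000δ + 3400δ² today, so 1000δ + 3400δ² = 3106.16.
That is, 3400δ² + 1000δ − 3106.16 = 0, a quadratic in δ.
By the quadratic formula (taking the positive root), δ = (−1000 + √43243776.00) / 6800 ≈ 0.820.

δ ≈ 0.820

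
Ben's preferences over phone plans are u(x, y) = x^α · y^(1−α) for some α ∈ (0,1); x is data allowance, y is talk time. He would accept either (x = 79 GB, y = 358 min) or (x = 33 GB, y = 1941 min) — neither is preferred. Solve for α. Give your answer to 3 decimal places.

α ≈ 0.659

The Cobb–Douglas utilities coincide, so 79^α·358^(1−α) = 33^α·1941^(1−α).
Taking logs: α·ln 79 + (1−α)·ln 358 = α·ln 33 + (1−α)·ln 1941, i.e. α·0.872940 = (1−α)·1.690426.
Thus α·(2.563366) = 1.690426, so α = 1.690426/2.563366 ≈ 0.659.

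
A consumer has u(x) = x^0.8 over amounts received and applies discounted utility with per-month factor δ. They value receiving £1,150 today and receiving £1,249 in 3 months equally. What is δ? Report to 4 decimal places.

Indifference means u(1150) = δ^3 · u(1249), so δ^3 = u(1150)/u(1249).
Since u(x) = x^0.8, δ^3 = (1150/1249)^0.8 = 0.92074^0.8 = 0.93607.
So δ = 0.93607^(1/3) ≈ 0.9782.

δ ≈ 0.9782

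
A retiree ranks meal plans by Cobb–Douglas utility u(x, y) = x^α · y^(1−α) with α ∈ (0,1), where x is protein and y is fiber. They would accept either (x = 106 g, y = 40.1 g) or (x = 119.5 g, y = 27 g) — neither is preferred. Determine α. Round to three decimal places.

α ≈ 0.767

The Cobb–Douglas utilities coincide, so 106^α·40.1^(1−α) = 119.5^α·27^(1−α).
(106/119.5)^α = (27/40.1)^(1−α); take logs: α·ln(106/119.5) = (1−α)·ln(27/40.1), i.e. α·-0.119877 = (1−α)·-0.395539.
With A = -0.119877 and B = -0.395539: α·A = (1−α)·B, so α = B/(A+B) = -0.395539/-0.515416 ≈ 0.767.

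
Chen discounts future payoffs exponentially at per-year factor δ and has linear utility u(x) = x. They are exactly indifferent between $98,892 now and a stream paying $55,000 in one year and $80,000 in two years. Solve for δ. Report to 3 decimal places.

δ ≈ 0.820

Present value of the stream is 55000·δ + 80000·δ². Indifference gives 55000δ + 80000δ² = 98892.
Rearranged: 80000δ² + 55000δ − 98892 = 0.
By the quadratic formula (taking the positive root), δ = (−55000 + √34670440000.00) / 160000 ≈ 0.820.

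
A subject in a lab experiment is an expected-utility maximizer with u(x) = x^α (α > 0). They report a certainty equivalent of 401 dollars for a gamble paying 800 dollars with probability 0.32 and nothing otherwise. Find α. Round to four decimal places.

α ≈ 1.6498

The lottery's expected utility is 0.32·u(800) + 0.68·u(0) = 0.32·800^α (since u(0) = 0 for α > 0).
Equating: 401^α = 0.32·800^α, i.e. 0.5012^α = 0.32.
Taking logs: α·ln(401/800) = ln(0.32), so α = -1.1394343 / -0.6906503 ≈ 1.6498.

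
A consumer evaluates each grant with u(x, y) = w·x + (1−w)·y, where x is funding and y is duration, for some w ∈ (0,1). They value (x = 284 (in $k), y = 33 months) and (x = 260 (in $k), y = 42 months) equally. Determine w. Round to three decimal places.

Indifference: w·284 + (1−w)·33 = w·260 + (1−w)·42.
Collecting terms: w·24 = (1−w)·9.
The marginal rate of substitution is 9/24, so w = 9/(24+9) = 0.273.

w = 0.273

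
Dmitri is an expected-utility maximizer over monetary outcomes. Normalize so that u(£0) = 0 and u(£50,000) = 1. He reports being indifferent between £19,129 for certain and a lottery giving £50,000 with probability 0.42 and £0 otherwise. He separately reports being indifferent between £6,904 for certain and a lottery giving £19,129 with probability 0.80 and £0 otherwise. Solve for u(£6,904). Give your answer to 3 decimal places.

First, u(£19,129) = 0.42·u(£50,000) + 0.58·u(£0) = 0.42.
Then u(£6,904) = 0.80·u(£19,129) + 0.20·u(£0) = 0.80·0.42 + 0.20·0.00 = 0.3360.

0.336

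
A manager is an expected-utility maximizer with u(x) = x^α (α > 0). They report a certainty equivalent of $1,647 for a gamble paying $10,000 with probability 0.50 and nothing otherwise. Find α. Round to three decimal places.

EU(lottery) = 0.50·10000^α + 0.50·0 = 0.50·10000^α.
Setting u(1647) equal to that: 1647^α = 0.50·10000^α ⇒ (1647/10000)^α = 0.50.
Taking logs: α·ln(1647/10000) = ln(0.50), so α = -0.693147 / -1.803630 ≈ 0.384.

α ≈ 0.384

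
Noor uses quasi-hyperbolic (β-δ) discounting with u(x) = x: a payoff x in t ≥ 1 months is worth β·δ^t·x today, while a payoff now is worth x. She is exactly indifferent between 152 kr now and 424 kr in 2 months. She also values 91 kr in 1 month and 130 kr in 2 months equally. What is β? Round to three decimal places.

Both payoffs in the second observation are in the future, so β drops out: δ^1·91 = δ^2·130 ⇒ δ = 91/130 = 0.70000.
Substituting δ into 152 = β·δ^2·424: β = 152/(207.760) ≈ 0.732.

β ≈ 0.732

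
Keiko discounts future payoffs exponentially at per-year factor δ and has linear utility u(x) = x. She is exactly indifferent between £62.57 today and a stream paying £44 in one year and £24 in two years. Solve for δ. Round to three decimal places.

δ ≈ 0.940

Equating present values: 62.57 = 44δ + 24δ².
So 24δ² + 44δ − 62.57 = 0.
By the quadratic formula (taking the positive root), δ = (−44 + √7942.72) / 48 ≈ 0.940.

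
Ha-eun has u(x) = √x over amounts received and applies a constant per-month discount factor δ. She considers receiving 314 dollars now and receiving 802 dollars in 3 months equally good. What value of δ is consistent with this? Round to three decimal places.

The payoff in 3 months is discounted by δ^3, so u(314) = δ^3·u(802) and δ^3 = u(314)/u(802).
With u(x) = √x: δ^3 = √314/√802 = √(314/802) = 0.62572.
Taking the cube root: δ = 0.62572^(1/3) ≈ 0.855.

δ ≈ 0.855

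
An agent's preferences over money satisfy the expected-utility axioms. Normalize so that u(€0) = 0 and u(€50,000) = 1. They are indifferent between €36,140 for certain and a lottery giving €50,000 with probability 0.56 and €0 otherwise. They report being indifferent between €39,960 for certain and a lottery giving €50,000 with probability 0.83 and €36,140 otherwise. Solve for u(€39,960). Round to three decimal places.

The first gamble pins u(€36,140): it must equal 0.56·1 + 0.44·0 = 0.56.
The second indifference gives u(€39,960) = 0.83·u(€50,000) + 0.17·u(€36,140) = 0.83·1.00 + 0.17·0.56 = 0.9252.

0.925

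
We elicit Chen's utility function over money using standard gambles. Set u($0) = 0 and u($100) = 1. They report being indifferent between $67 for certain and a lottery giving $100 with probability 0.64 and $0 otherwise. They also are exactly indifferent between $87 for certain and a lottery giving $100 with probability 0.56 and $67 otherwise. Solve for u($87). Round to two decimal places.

0.84

The first gamble pins u($67): it must equal 0.64·1 + 0.36·0 = 0.64.
Chaining: u($87) = 0.56·1.00 + 0.44·0.64 = 0.8416.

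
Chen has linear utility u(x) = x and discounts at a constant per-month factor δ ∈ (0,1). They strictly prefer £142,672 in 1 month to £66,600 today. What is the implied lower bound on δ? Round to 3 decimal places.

δ > 0.467

The preference means 66600 < δ·142672.
So δ > 66600/142672 = 0.46680.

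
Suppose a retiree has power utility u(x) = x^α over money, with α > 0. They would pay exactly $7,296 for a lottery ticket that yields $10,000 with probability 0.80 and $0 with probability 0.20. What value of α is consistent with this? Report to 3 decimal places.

α ≈ 0.708

Since u(0) = 0, the lottery's EU is 0.80·10000^α.
Indifference: 7296^α = 0.80·10000^α, so (7296/10000)^α = 0.80.
Take logs: α = ln 0.80 / ln(7296/10000) ≈ 0.70781.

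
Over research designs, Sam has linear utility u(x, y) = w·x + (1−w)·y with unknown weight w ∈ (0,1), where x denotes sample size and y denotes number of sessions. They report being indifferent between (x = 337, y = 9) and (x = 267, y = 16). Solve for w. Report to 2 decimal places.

w = 0.09

Equating utilities: w·337 + (1−w)·9 = w·267 + (1−w)·16.
Collecting terms: w·70 = (1−w)·7.
The marginal rate of substitution is 7/70, so w = 7/(70+7) = 0.09.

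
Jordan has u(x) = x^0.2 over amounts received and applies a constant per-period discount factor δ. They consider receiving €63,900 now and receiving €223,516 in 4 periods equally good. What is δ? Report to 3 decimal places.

δ ≈ 0.939

The payoff in 4 periods is discounted by δ^4, so u(63900) = δ^4·u(223516) and δ^4 = u(63900)/u(223516).
With u(x) = x^0.2: δ^4 = 63900^0.2/223516^0.2 = (63900/223516)^0.2 = 0.77846.
Taking the 4th root: δ = 0.77846^(1/4) ≈ 0.939.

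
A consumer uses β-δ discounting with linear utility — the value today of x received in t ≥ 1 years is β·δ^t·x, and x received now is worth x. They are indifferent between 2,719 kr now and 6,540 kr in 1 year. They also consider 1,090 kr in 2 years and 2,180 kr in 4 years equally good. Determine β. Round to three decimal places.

Both payoffs in the second observation are in the future, so β drops out: δ^2·1090 = δ^4·2180 ⇒ δ^2 = 1090/2180 = 0.50000, so δ = 0.70711.
Now use the now-vs-future pair: 2719 = β·δ·6540 gives β = 2719/(0.70711·6540) ≈ 0.588.

β ≈ 0.588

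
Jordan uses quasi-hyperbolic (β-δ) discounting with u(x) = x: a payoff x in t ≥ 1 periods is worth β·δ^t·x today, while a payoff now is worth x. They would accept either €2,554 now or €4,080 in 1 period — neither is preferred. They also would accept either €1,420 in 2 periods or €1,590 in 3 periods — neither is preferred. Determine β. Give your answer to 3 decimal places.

Both payoffs in the second observation are in the future, so β drops out: δ^2·1420 = δ^3·1590 ⇒ δ = 1420/1590 = 0.89308.
Substituting δ into 2554 = β·δ·4080: β = 2554/(3643.774) ≈ 0.701.

β ≈ 0.701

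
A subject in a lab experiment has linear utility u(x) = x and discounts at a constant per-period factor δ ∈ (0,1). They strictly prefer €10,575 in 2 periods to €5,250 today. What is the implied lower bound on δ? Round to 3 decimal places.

Under u(x) = x this choice says 5250 < δ^2·10575.
So δ^2 > 5250/10575 = 0.49645; taking the square root of both positive sides preserves the inequality.
δ > (5250/10575)^(1/2) ≈ 0.705.

δ > 0.705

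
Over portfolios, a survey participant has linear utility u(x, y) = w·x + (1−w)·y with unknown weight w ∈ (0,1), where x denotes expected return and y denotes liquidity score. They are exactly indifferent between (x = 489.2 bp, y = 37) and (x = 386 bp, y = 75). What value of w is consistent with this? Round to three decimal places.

w = 0.269

Indifference: w·489.2 + (1−w)·37 = w·386 + (1−w)·75.
w·(489.2−386) = (1−w)·(75−37), i.e. w·103.2 = (1−w)·38.
Hence w = 38/(103.2+38) = 38/141.2 = 0.269.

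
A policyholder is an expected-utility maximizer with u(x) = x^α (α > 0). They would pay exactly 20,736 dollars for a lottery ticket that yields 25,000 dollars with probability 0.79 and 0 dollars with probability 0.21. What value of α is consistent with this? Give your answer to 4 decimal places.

α ≈ 1.2605

EU(lottery) = 0.79·25000^α + 0.21·0 = 0.79·25000^α.
Setting u(20736) equal to that: 20736^α = 0.79·25000^α ⇒ (20736/25000)^α = 0.79.
Take logs: α = ln 0.79 / ln(20736/25000) ≈ 1.260517.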